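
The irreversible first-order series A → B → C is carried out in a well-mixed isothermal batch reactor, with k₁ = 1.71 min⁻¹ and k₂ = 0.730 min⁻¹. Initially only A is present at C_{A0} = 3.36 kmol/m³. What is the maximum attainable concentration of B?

At the optimum, C_{B,max}/C_{A0} = (k₁/k₂)^[k₂/(k₂−k₁)].
= (1.71/0.730)^(0.730/(0.730−1.71)) = (2.342)^(-0.7449) = 0.5304.
C_{B,max} = 0.5304×3.36 = 1.78 kmol/m³.

1.78 kmol/m³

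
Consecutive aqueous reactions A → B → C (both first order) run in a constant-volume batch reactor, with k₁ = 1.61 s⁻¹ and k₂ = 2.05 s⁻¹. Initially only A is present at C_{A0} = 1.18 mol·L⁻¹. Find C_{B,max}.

0.383 mol·L⁻¹

Evaluating C_B at t_opt = ln(k₂/k₁)/(k₂−k₁) gives C_{B,max}/C_{A0} = (k₁/k₂)^[k₂/(k₂−k₁)].
= (1.61/2.05)^(2.05/(2.05−1.61)) = (0.7854)^(4.659) = 0.3244.
C_{B,max} = 0.3244×1.18 = 0.383 mol·L⁻¹.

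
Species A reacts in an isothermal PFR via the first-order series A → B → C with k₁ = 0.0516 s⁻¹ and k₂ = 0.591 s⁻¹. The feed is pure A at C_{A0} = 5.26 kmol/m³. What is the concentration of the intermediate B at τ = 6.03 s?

The intermediate concentration in a first-order A→B→C sequence is C_B = k₁C_{A0}(e^(−k₁τ) − e^(−k₂τ))/(k₂−k₁).
e^(−k₁τ) = e^(−0.0516×6.03) = e^(−0.3111) = 0.7326; e^(−k₂τ) = e^(−3.564) = 0.02833.
C_B = 0.0516×5.26/(0.591−0.0516) × (0.7326−0.02833) = 0.5032×0.7043 = 0.3544 kmol/m³.

0.354 kmol/m³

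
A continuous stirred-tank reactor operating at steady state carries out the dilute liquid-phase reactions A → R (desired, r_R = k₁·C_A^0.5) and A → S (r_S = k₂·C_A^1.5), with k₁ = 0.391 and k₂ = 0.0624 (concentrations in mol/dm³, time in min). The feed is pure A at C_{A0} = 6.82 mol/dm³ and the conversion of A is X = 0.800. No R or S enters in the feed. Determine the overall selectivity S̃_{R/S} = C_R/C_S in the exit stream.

Exit C_A = C_{A0}(1−X) = 6.82×0.200 = 1.364 mol/dm³.
A CSTR operates uniformly at the exit composition, giving r_R = 0.4567 and r_S = 0.09940 (each k·C_A^n at C_A = 1.364).
Overall selectivity = C_R/C_S = r_Rτ/(r_Sτ) = r_R/r_S = 4.59.

4.59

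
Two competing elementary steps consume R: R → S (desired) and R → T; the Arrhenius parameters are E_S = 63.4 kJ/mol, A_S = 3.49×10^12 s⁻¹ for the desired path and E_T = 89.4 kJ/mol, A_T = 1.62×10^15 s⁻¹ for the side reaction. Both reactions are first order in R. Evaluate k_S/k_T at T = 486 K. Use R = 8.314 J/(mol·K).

With equal orders, S_{S/T} = k_S/k_T = (A_S/A_T)·exp[(E_T−E_S)/(RT)].
(E_T−E_S)/(RT) = (89.4−63.4)×10³/(8.314×486) = 26000/4041 = 6.435.
k_S/k_T = (3.49×10^12/1.62×10^15)·exp(6.435) = 0.002154 × 623.1 = 1.34.
Since E_S < E_T, lowering the temperature improves selectivity toward S.

1.34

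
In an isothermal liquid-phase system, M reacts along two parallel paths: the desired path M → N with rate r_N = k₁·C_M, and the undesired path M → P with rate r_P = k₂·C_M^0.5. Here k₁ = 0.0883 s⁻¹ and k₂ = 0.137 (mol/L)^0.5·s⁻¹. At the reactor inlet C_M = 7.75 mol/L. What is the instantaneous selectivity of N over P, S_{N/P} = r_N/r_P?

S_{N/P} = r_N/r_P = (k₁·C_M)/(k₂·C_M^0.5) = (k₁/k₂)·C_M^0.5.
= (0.0883×7.750) / (0.137×7.750^0.5) = 0.6843/0.3814 = 1.79.
Since the desired path is higher order in M, keeping C_M high (PFR or concentrated feed) favours N.

1.79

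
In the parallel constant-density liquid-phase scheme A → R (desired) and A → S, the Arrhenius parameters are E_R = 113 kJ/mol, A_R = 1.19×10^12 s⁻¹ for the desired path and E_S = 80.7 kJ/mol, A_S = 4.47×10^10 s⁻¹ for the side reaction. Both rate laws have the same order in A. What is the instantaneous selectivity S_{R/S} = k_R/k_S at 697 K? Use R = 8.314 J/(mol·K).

0.101

Since both paths have the same order in A, the concentration cancels and S_{R/S} = k_R/k_S = (A_R/A_S)·exp[(E_S−E_R)/(RT)].
(E_S−E_R)/(RT) = (80.7−113)×10³/(8.314×697) = -32300/5795 = -5.574.
k_R/k_S = (1.19×10^12/4.47×10^10)·exp(-5.574) = 26.62 × 0.003796 = 0.101.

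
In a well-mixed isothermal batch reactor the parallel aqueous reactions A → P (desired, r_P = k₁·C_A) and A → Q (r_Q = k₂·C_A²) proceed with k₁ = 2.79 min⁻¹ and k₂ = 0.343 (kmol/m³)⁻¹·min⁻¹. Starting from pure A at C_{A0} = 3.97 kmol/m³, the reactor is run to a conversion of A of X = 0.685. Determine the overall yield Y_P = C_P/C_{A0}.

C_A = C_{A0}(1−X) = 1.251 kmol/m³.
Along a PFR/batch, dC_P/dC_A = −r_P/(r_P+r_Q) = −k₁/(k₁+k₂·C_A).
Integrating from C_{A0} to C_A: C_P = (2.79/0.343)·ln[(2.79+0.343·3.97)/(2.79+0.343·1.25)] = 8.134·ln(4.152/3.219) = 2.070 kmol/m³.
Y_P = C_P/C_{A0} = 2.070/3.97 = 0.521.

0.521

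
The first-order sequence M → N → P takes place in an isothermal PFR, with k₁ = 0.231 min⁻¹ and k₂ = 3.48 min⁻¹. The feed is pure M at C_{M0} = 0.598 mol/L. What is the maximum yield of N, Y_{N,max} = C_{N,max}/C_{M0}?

Evaluating C_N at τ_opt = ln(k₂/k₁)/(k₂−k₁) gives C_{N,max}/C_{M0} = (k₁/k₂)^[k₂/(k₂−k₁)].
= (0.231/3.48)^(3.48/(3.48−0.231)) = (0.06638)^(1.071) = 0.05474.

0.0547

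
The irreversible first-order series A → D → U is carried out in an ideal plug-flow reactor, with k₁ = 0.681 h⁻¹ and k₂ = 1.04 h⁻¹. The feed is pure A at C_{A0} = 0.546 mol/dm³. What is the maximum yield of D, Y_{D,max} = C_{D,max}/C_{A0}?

Evaluating C_D at τ_opt = ln(k₂/k₁)/(k₂−k₁) gives C_{D,max}/C_{A0} = (k₁/k₂)^[k₂/(k₂−k₁)].
= (0.681/1.04)^(1.04/(1.04−0.681)) = (0.6548)^(2.897) = 0.2933.

0.293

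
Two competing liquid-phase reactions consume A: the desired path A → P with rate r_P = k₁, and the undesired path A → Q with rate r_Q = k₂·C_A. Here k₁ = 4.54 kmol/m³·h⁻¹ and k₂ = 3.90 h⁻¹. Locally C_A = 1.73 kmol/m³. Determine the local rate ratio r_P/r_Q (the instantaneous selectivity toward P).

0.673

S_{P/Q} = r_P/r_Q = (k₁)/(k₂·C_A) = (k₁/k₂)·C_A⁻¹.
= (4.54) / (3.90×1.730) = 4.540/6.747 = 0.673.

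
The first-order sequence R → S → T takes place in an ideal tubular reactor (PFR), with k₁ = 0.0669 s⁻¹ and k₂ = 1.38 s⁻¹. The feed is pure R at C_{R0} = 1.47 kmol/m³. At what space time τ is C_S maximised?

Setting dC_S/dτ = 0 gives τ_opt = ln(k₂/k₁)/(k₂−k₁).
= ln(1.38/0.0669)/(1.38−0.0669) = ln(20.63)/1.313 = 3.027/1.313 = 2.30 s.

2.30 s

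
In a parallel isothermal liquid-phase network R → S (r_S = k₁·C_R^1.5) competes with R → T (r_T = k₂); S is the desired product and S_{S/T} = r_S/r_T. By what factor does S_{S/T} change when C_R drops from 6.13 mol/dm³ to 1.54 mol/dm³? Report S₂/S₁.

0.126

S_{S/T} = (k₁/k₂)·C_R^1.5, so S₂/S₁ = (C_{R,2}/C_{R,1})^1.5.
= (1.54/6.13)^1.5 = (0.2512)^1.5 = 0.126.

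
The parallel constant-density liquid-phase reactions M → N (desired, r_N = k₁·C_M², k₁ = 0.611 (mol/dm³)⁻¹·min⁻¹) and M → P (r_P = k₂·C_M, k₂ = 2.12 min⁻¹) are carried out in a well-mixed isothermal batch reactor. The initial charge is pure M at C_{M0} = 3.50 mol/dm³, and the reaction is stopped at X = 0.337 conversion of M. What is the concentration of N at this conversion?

C_M = C_{M0}(1−X) = 2.321 mol/dm³.
Along a PFR/batch, dC_P/dC_M = −r_P/(r_N+r_P) = −k₂/(k₂+k₁·C_M).
Integrating from C_{M0} to C_M: C_P = (2.12/0.611)·ln[(2.12+0.611·3.50)/(2.12+0.611·2.32)] = 3.470·ln(4.258/3.538) = 0.6433 mol/dm³.
Then C_N = (C_{M0}−C_M) − C_P = 1.179 − 0.6433 = 0.5362 mol/dm³.

0.536 mol/dm³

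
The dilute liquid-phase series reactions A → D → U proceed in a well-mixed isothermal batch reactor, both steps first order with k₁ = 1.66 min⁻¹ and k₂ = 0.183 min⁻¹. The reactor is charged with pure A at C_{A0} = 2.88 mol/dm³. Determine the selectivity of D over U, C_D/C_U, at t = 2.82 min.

Solving the coupled first-order balances gives C_D(t) = [k₁/(k₂−k₁)]·C_{A0}·(e^(−k₁t) − e^(−k₂t)).
e^(−k₁t) = e^(−1.66×2.82) = e^(−4.681) = 0.009268; e^(−k₂t) = e^(−0.5161) = 0.5969.
C_D = 1.66×2.88/(0.183−1.66) × (0.009268−0.5969) = (-3.237)×(-0.5876) = 1.902 mol/dm³.
C_A = C_{A0}e^(−k₁t) = 0.02669 mol/dm³, so C_U = C_{A0}−C_A−C_D = 0.9513 mol/dm³; C_D/C_U = 2.00.

2.00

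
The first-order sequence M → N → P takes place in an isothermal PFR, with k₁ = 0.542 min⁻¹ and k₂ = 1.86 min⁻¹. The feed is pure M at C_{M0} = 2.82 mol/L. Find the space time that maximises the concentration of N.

0.936 min

Setting dC_N/dτ = 0 gives τ_opt = ln(k₂/k₁)/(k₂−k₁).
= ln(1.86/0.542)/(1.86−0.542) = ln(3.432)/1.318 = 1.233/1.318 = 0.936 min.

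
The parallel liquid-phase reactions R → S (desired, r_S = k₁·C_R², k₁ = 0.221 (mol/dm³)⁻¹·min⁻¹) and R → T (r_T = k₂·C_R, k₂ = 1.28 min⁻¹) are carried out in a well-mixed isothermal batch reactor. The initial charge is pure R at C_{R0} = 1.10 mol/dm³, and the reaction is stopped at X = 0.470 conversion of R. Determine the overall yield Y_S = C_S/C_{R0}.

C_R = C_{R0}(1−X) = 0.5830 mol/dm³.
Along a PFR/batch, dC_T/dC_R = −r_T/(r_S+r_T) = −k₂/(k₂+k₁·C_R).
Integrating from C_{R0} to C_R: C_T = (1.28/0.221)·ln[(1.28+0.221·1.10)/(1.28+0.221·0.583)] = 5.792·ln(1.523/1.409) = 0.4516 mol/dm³.
Then C_S = (C_{R0}−C_R) − C_T = 0.5170 − 0.4516 = 0.06536 mol/dm³.
Y_S = C_S/C_{R0} = 0.06536/1.10 = 0.0594.

0.0594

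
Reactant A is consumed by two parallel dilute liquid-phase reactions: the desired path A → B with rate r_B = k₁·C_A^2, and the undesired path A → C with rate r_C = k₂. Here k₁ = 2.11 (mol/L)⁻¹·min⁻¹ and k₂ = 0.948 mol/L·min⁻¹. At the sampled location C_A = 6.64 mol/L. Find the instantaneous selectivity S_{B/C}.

98.1

S_{B/C} = r_B/r_C = (k₁·C_A^2)/(k₂) = (k₁/k₂)·C_A^2.
= (2.11×6.640^2) / (0.948) = 93.03/0.9480 = 98.1.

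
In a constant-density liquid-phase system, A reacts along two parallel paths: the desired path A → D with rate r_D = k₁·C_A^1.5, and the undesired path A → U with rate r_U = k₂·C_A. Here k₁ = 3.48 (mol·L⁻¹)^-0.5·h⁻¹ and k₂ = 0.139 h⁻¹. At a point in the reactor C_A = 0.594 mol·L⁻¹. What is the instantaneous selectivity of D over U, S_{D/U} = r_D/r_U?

S_{D/U} = r_D/r_U = (k₁·C_A^1.5)/(k₂·C_A) = (k₁/k₂)·C_A^0.5.
= (3.48×0.5940^1.5) / (0.139×0.5940) = 1.593/0.08257 = 19.3.
Since the desired path is higher order in A, keeping C_A high (PFR or concentrated feed) favours D.

19.3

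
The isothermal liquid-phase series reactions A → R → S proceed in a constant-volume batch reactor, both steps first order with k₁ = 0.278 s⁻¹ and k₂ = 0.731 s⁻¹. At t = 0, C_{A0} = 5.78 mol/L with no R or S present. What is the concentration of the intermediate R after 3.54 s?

For first-order series with pure A initially, C_R(t) = k₁C_{A0}/(k₂−k₁)·(e^(−k₁t) − e^(−k₂t)).
e^(−k₁t) = e^(−0.278×3.54) = e^(−0.9841) = 0.3738; e^(−k₂t) = e^(−2.588) = 0.07519.
C_R = 0.278×5.78/(0.731−0.278) × (0.3738−0.07519) = 3.547×0.2986 = 1.059 mol/L.

1.06 mol/L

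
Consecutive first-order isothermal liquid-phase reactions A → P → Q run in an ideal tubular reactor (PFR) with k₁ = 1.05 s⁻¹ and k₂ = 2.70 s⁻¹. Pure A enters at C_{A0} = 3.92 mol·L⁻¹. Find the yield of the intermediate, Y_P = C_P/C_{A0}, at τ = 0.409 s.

0.203

The intermediate concentration in a first-order A→B→C sequence is C_P = k₁C_{A0}(e^(−k₁τ) − e^(−k₂τ))/(k₂−k₁).
e^(−k₁τ) = e^(−1.05×0.409) = e^(−0.4294) = 0.6509; e^(−k₂τ) = e^(−1.104) = 0.3314.
C_P = 1.05×3.92/(2.70−1.05) × (0.6509−0.3314) = 2.495×0.3194 = 0.7968 mol·L⁻¹.
Y_P = C_P/C_{A0} = 0.7968/3.92 = 0.203.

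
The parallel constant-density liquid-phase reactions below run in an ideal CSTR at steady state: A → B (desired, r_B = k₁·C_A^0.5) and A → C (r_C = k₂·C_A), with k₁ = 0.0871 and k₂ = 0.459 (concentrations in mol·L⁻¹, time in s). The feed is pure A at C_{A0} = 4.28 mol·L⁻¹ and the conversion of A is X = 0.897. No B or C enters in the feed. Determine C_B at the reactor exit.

Exit C_A = C_{A0}(1−X) = 4.28×0.103 = 0.4408 mol·L⁻¹.
In a CSTR the entire volume is at exit conditions, so r_B = 0.0871×0.4408^0.5 = 0.05783 and r_C = 0.459×0.4408 = 0.2023.
Fraction of consumed A going to B: r_B/(r_B+r_C) = 0.2223.
C_B = 0.2223·C_{A0}·X = 0.2223×4.28×0.897 = 0.853 mol·L⁻¹.

0.853 mol·L⁻¹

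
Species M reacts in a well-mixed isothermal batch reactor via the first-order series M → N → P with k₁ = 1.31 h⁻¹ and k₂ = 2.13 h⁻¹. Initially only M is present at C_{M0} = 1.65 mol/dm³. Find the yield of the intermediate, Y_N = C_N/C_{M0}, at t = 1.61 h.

Solving the coupled first-order balances gives C_N(t) = [k₁/(k₂−k₁)]·C_{M0}·(e^(−k₁t) − e^(−k₂t)).
e^(−k₁t) = e^(−1.31×1.61) = e^(−2.109) = 0.1213; e^(−k₂t) = e^(−3.429) = 0.03241.
C_N = 1.31×1.65/(2.13−1.31) × (0.1213−0.03241) = 2.636×0.08894 = 0.2344 mol/dm³.
Y_N = C_N/C_{M0} = 0.2344/1.65 = 0.142.

0.142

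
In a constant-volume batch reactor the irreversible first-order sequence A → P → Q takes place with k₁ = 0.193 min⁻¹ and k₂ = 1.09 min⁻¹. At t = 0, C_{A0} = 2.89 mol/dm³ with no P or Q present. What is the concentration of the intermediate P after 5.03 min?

0.233 mol/dm³

Solving the coupled first-order balances gives C_P(t) = [k₁/(k₂−k₁)]·C_{A0}·(e^(−k₁t) − e^(−k₂t)).
e^(−k₁t) = e^(−0.193×5.03) = e^(−0.9708) = 0.3788; e^(−k₂t) = e^(−5.483) = 0.004158.
C_P = 0.193×2.89/(1.09−0.193) × (0.3788−0.004158) = 0.6218×0.3746 = 0.2329 mol/dm³.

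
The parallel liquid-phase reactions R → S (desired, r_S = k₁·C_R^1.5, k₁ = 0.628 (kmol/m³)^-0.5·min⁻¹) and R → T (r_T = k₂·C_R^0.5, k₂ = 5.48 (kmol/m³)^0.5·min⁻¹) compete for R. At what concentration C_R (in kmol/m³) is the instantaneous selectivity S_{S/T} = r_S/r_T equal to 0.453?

S_{S/T} = (k₁/k₂)·C_R ⇒ C_R = S·k₂/k₁.
= 0.453×5.48/0.628 = 3.95 kmol/m³.

3.95 kmol/m³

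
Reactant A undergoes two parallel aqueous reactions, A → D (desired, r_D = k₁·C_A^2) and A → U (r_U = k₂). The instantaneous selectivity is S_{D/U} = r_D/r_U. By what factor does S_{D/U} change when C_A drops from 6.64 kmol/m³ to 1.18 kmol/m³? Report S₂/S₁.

0.0316

S_{D/U} = (k₁/k₂)·C_A^2, so S₂/S₁ = (C_{A,2}/C_{A,1})^2.
= (1.18/6.64)^2 = (0.1777)^2 = 0.0316.
Selectivity toward D falls as C_A falls — high-concentration operation is favoured.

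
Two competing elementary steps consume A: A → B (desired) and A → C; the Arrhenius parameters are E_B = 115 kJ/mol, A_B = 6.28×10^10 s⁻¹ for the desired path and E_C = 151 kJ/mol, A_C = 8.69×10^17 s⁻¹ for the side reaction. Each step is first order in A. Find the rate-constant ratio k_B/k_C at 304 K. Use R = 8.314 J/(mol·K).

0.111

k_B/k_C = (A_B/A_C)·exp[−(E_B−E_C)/(RT)] = (A_B/A_C)·exp[(E_C−E_B)/(RT)].
(E_C−E_B)/(RT) = (151−115)×10³/(8.314×304) = 36000/2527 = 14.24.
k_B/k_C = (6.28×10^10/8.69×10^17)·exp(14.24) = 7.227×10^-8 × 1.534×10^6 = 0.111.
Since E_B < E_C, lowering the temperature improves selectivity toward B.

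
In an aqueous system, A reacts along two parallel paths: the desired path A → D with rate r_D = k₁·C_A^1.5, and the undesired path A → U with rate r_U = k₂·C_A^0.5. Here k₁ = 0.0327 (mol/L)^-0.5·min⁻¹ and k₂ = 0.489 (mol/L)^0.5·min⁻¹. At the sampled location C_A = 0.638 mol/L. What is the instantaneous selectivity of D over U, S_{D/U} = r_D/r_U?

S_{D/U} = r_D/r_U = (k₁·C_A^1.5)/(k₂·C_A^0.5) = (k₁/k₂)·C_A.
= (0.0327×0.6380^1.5) / (0.489×0.6380^0.5) = 0.01666/0.3906 = 0.0427.
Since the desired path is higher order in A, keeping C_A high (PFR or concentrated feed) favours D.

0.0427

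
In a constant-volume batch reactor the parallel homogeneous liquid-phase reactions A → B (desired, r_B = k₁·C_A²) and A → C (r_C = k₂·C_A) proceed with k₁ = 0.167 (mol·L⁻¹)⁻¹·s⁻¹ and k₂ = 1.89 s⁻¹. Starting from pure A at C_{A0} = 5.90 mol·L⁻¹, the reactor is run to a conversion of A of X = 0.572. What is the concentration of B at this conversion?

0.906 mol·L⁻¹

C_A = C_{A0}(1−X) = 2.525 mol·L⁻¹.
Along a PFR/batch, dC_C/dC_A = −r_C/(r_B+r_C) = −k₂/(k₂+k₁·C_A).
Integrating from C_{A0} to C_A: C_C = (1.89/0.167)·ln[(1.89+0.167·5.90)/(1.89+0.167·2.53)] = 11.32·ln(2.875/2.312) = 2.469 mol·L⁻¹.
Then C_B = (C_{A0}−C_A) − C_C = 3.375 − 2.469 = 0.9057 mol·L⁻¹.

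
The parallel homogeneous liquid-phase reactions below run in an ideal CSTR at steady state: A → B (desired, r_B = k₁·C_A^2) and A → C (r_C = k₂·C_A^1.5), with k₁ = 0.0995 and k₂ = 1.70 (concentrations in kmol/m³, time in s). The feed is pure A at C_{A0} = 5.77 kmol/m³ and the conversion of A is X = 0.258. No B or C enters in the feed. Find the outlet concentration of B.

Exit C_A = C_{A0}(1−X) = 5.77×0.742 = 4.281 kmol/m³.
Rates in a CSTR are evaluated at the outlet concentration: r_B = 0.0995×4.281^2 = 1.824, r_C = 1.70×4.281^1.5 = 15.06.
Fraction of consumed A going to B: r_B/(r_B+r_C) = 0.1080.
C_B = 0.1080·C_{A0}·X = 0.1080×5.77×0.258 = 0.161 kmol/m³.

0.161 kmol/m³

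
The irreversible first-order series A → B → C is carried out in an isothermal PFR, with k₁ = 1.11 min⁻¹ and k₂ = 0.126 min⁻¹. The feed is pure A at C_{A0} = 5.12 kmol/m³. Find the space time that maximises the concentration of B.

2.21 min

Setting dC_B/dτ = 0 gives τ_opt = ln(k₂/k₁)/(k₂−k₁).
= ln(0.126/1.11)/(0.126−1.11) = ln(0.1135)/-0.9840 = -2.176/-0.9840 = 2.21 min.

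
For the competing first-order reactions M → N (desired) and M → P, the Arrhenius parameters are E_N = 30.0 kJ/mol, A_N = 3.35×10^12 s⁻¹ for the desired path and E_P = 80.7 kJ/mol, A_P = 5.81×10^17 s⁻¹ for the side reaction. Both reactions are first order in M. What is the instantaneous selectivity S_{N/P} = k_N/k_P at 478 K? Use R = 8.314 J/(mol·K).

With equal orders, S_{N/P} = k_N/k_P = (A_N/A_P)·exp[(E_P−E_N)/(RT)].
(E_P−E_N)/(RT) = (80.7−30.0)×10³/(8.314×478) = 50700/3974 = 12.76.
k_N/k_P = (3.35×10^12/5.81×10^17)·exp(12.76) = 5.766×10^-6 × 3.472×10^5 = 2.00.
Since E_N < E_P, lowering the temperature improves selectivity toward N.

2.00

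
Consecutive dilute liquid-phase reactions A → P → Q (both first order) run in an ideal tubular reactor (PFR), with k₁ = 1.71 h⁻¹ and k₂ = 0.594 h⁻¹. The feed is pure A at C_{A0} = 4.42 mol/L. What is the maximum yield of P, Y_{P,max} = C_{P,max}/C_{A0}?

0.570

At the optimum, C_{P,max}/C_{A0} = (k₁/k₂)^[k₂/(k₂−k₁)].
= (1.71/0.594)^(0.594/(0.594−1.71)) = (2.879)^(-0.5323) = 0.5696.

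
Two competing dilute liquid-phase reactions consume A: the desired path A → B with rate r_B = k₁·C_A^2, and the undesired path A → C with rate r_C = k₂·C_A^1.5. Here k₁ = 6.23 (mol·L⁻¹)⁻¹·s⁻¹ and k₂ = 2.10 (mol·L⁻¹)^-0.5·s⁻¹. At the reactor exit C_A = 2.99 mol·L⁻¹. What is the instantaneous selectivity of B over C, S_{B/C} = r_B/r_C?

5.13

S_{B/C} = r_B/r_C = (k₁·C_A^2)/(k₂·C_A^1.5) = (k₁/k₂)·C_A^0.5.
= (6.23×2.990^2) / (2.10×2.990^1.5) = 55.70/10.86 = 5.13.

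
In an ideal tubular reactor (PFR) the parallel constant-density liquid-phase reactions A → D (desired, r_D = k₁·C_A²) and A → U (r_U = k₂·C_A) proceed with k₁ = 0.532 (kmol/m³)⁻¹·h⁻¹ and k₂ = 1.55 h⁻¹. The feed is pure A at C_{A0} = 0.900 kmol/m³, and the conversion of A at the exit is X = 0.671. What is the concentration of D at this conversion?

0.102 kmol/m³

C_A = C_{A0}(1−X) = 0.2961 kmol/m³.
Along a PFR/batch, dC_U/dC_A = −r_U/(r_D+r_U) = −k₂/(k₂+k₁·C_A).
Integrating from C_{A0} to C_A: C_U = (1.55/0.532)·ln[(1.55+0.532·0.900)/(1.55+0.532·0.296)] = 2.914·ln(2.029/1.708) = 0.5023 kmol/m³.
Then C_D = (C_{A0}−C_A) − C_U = 0.6039 − 0.5023 = 0.1016 kmol/m³.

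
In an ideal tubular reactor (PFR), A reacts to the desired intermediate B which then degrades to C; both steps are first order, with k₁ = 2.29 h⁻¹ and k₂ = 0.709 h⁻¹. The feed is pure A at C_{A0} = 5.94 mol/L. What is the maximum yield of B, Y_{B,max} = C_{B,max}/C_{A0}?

0.591

At the optimum, C_{B,max}/C_{A0} = (k₁/k₂)^[k₂/(k₂−k₁)].
= (2.29/0.709)^(0.709/(0.709−2.29)) = (3.230)^(-0.4485) = 0.5911.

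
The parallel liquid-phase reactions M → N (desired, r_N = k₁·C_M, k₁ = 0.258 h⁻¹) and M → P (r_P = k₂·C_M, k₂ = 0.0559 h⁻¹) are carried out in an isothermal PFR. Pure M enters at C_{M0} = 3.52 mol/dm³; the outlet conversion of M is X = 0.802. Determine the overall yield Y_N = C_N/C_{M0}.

0.659

C_M = C_{M0}(1−X) = 0.6970 mol/dm³.
Both paths are first order in M, so the instantaneous fraction to N is constant: dC_N/d(−C_M) = k₁/(k₁+k₂) = 0.8219.
C_N = 0.8219·(C_{M0}−C_M) = 0.8219×2.823 = 2.32 mol/dm³.
Y_N = C_N/C_{M0} = 2.320/3.52 = 0.659.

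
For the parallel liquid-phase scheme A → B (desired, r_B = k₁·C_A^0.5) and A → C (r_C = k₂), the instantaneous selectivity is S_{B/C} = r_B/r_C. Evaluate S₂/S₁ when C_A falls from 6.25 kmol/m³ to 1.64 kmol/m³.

S_{B/C} = (k₁/k₂)·C_A^0.5, so S₂/S₁ = (C_{A,2}/C_{A,1})^0.5.
= (1.64/6.25)^0.5 = (0.2624)^0.5 = 0.512.
Selectivity toward B falls as C_A falls — high-concentration operation is favoured.

0.512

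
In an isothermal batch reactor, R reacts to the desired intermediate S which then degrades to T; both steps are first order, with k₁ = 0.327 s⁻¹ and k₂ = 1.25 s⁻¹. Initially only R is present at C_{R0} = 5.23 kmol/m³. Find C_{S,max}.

0.851 kmol/m³

At the optimum, C_{S,max}/C_{R0} = (k₁/k₂)^[k₂/(k₂−k₁)].
= (0.327/1.25)^(1.25/(1.25−0.327)) = (0.2616)^(1.354) = 0.1627.
C_{S,max} = 0.1627×5.23 = 0.851 kmol/m³.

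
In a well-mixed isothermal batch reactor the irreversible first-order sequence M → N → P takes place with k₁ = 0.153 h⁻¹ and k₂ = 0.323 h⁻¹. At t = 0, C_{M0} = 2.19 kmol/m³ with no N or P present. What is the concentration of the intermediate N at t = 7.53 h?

0.450 kmol/m³

Solving the coupled first-order balances gives C_N(t) = [k₁/(k₂−k₁)]·C_{M0}·(e^(−k₁t) − e^(−k₂t)).
e^(−k₁t) = e^(−0.153×7.53) = e^(−1.152) = 0.3160; e^(−k₂t) = e^(−2.432) = 0.08784.
C_N = 0.153×2.19/(0.323−0.153) × (0.3160−0.08784) = 1.971×0.2281 = 0.4496 kmol/m³.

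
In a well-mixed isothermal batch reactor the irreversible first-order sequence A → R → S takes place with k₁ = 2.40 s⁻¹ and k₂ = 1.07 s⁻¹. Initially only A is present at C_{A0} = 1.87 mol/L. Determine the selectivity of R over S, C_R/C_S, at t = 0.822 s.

Solving the coupled first-order balances gives C_R(t) = [k₁/(k₂−k₁)]·C_{A0}·(e^(−k₁t) − e^(−k₂t)).
e^(−k₁t) = e^(−2.40×0.822) = e^(−1.973) = 0.1391; e^(−k₂t) = e^(−0.8795) = 0.4150.
C_R = 2.40×1.87/(1.07−2.40) × (0.1391−0.4150) = (-3.374)×(-0.2759) = 0.9310 mol/L.
C_A = C_{A0}e^(−k₁t) = 0.2601 mol/L, so C_S = C_{A0}−C_A−C_R = 0.6789 mol/L; C_R/C_S = 1.37.

1.37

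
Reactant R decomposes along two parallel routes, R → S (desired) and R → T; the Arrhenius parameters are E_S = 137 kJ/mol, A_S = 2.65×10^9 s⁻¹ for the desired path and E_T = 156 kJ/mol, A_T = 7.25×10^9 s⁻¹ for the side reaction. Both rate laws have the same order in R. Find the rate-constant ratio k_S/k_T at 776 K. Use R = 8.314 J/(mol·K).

Since both paths have the same order in R, the concentration cancels and S_{S/T} = k_S/k_T = (A_S/A_T)·exp[(E_T−E_S)/(RT)].
(E_T−E_S)/(RT) = (156−137)×10³/(8.314×776) = 19000/6452 = 2.945.
k_S/k_T = (2.65×10^9/7.25×10^9)·exp(2.945) = 0.3655 × 19.01 = 6.95.
Since E_S < E_T, lowering the temperature improves selectivity toward S.

6.95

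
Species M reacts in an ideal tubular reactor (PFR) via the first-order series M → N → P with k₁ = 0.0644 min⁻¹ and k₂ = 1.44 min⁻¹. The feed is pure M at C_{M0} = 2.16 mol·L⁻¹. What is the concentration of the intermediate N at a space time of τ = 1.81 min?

The intermediate concentration in a first-order A→B→C sequence is C_N = k₁C_{M0}(e^(−k₁τ) − e^(−k₂τ))/(k₂−k₁).
e^(−k₁τ) = e^(−0.0644×1.81) = e^(−0.1166) = 0.8900; e^(−k₂τ) = e^(−2.606) = 0.07380.
C_N = 0.0644×2.16/(1.44−0.0644) × (0.8900−0.07380) = 0.1011×0.8162 = 0.08253 mol·L⁻¹.

0.0825 mol·L⁻¹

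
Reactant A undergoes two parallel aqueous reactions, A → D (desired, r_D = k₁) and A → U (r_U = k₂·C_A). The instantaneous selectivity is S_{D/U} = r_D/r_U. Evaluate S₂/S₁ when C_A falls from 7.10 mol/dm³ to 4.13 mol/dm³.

1.72

S_{D/U} = (k₁/k₂)·C_A⁻¹, so S₂/S₁ = (C_{A,2}/C_{A,1})⁻¹.
= 7.10/4.13 = 1.72.
Selectivity toward D rises as C_A falls — low-concentration operation is favoured.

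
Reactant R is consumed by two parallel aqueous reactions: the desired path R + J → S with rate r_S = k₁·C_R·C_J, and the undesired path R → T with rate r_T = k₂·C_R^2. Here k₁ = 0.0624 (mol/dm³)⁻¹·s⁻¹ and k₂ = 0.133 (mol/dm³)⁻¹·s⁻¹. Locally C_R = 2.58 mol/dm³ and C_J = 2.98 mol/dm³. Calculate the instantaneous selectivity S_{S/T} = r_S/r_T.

0.542

S_{S/T} = r_S/r_T = (k₁·C_R·C_J)/(k₂·C_R^2) = (k₁/k₂)·C_R⁻¹·C_J.
= (0.0624×2.580×2.980) / (0.133×2.580^2) = 0.4798/0.8853 = 0.542.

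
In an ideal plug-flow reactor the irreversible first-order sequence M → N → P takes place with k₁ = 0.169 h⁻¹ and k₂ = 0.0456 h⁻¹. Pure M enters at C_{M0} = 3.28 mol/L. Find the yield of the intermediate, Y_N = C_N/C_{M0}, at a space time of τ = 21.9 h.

0.471

The intermediate concentration in a first-order A→B→C sequence is C_N = k₁C_{M0}(e^(−k₁τ) − e^(−k₂τ))/(k₂−k₁).
e^(−k₁τ) = e^(−0.169×21.9) = e^(−3.701) = 0.02470; e^(−k₂τ) = e^(−0.9986) = 0.3684.
C_N = 0.169×3.28/(0.0456−0.169) × (0.02470−0.3684) = (-4.492)×(-0.3437) = 1.544 mol/L.
Y_N = C_N/C_{M0} = 1.544/3.28 = 0.471.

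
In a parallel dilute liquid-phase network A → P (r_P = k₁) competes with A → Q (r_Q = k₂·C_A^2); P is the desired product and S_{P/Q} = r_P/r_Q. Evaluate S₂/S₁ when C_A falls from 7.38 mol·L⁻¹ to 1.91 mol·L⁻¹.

14.9

S_{P/Q} = (k₁/k₂)·C_A^-2, so S₂/S₁ = (C_{A,2}/C_{A,1})^-2.
= (1.91/7.38)^(-2) = (0.2588)^(-2) = 14.9.
Selectivity toward P rises as C_A falls — low-concentration operation is favoured.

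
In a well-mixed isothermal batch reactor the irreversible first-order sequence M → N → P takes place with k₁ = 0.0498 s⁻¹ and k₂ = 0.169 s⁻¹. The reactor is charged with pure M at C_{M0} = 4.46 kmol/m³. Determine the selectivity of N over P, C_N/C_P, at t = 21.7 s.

Solving the coupled first-order balances gives C_N(t) = [k₁/(k₂−k₁)]·C_{M0}·(e^(−k₁t) − e^(−k₂t)).
e^(−k₁t) = e^(−0.0498×21.7) = e^(−1.081) = 0.3394; e^(−k₂t) = e^(−3.667) = 0.02555.
C_N = 0.0498×4.46/(0.169−0.0498) × (0.3394−0.02555) = 1.863×0.3138 = 0.5848 kmol/m³.
C_M = C_{M0}e^(−k₁t) = 1.514 kmol/m³, so C_P = C_{M0}−C_M−C_N = 2.362 kmol/m³; C_N/C_P = 0.248.

0.248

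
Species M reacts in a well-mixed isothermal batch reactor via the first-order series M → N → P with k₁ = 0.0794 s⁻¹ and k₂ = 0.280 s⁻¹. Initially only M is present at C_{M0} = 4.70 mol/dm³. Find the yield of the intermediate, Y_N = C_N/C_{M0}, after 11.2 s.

0.145

Solving the coupled first-order balances gives C_N(t) = [k₁/(k₂−k₁)]·C_{M0}·(e^(−k₁t) − e^(−k₂t)).
e^(−k₁t) = e^(−0.0794×11.2) = e^(−0.8893) = 0.4110; e^(−k₂t) = e^(−3.136) = 0.04346.
C_N = 0.0794×4.70/(0.280−0.0794) × (0.4110−0.04346) = 1.860×0.3675 = 0.6837 mol/dm³.
Y_N = C_N/C_{M0} = 0.6837/4.70 = 0.145.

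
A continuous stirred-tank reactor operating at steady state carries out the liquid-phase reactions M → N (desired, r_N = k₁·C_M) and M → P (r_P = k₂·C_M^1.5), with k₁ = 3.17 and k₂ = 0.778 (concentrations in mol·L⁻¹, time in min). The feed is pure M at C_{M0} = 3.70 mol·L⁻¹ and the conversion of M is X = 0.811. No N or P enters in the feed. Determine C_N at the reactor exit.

2.49 mol·L⁻¹

Exit C_M = C_{M0}(1−X) = 3.70×0.189 = 0.6993 mol·L⁻¹.
In a CSTR the entire volume is at exit conditions, so r_N = 3.17×0.6993 = 2.217 and r_P = 0.778×0.6993^1.5 = 0.4550.
Fraction of consumed M going to N: r_N/(r_N+r_P) = 0.8297.
C_N = 0.8297·C_{M0}·X = 0.8297×3.70×0.811 = 2.49 mol·L⁻¹.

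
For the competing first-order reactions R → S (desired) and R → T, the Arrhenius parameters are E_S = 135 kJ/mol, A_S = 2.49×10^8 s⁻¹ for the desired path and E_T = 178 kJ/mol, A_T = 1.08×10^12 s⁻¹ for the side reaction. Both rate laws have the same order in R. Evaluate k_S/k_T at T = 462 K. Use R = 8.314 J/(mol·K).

16.8

Since both paths have the same order in R, the concentration cancels and S_{S/T} = k_S/k_T = (A_S/A_T)·exp[(E_T−E_S)/(RT)].
(E_T−E_S)/(RT) = (178−135)×10³/(8.314×462) = 43000/3841 = 11.19.
k_S/k_T = (2.49×10^8/1.08×10^12)·exp(11.19) = 2.306×10^-4 × 72751 = 16.8.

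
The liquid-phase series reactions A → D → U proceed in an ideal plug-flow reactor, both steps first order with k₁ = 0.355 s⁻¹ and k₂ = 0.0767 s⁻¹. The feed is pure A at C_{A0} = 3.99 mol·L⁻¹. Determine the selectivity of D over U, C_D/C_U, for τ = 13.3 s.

0.827

The intermediate concentration in a first-order A→B→C sequence is C_D = k₁C_{A0}(e^(−k₁τ) − e^(−k₂τ))/(k₂−k₁).
e^(−k₁τ) = e^(−0.355×13.3) = e^(−4.721) = 0.008902; e^(−k₂τ) = e^(−1.020) = 0.3606.
C_D = 0.355×3.99/(0.0767−0.355) × (0.008902−0.3606) = (-5.090)×(-0.3517) = 1.790 mol·L⁻¹.
C_A = C_{A0}e^(−k₁τ) = 0.03552 mol·L⁻¹, so C_U = C_{A0}−C_A−C_D = 2.165 mol·L⁻¹; C_D/C_U = 0.827.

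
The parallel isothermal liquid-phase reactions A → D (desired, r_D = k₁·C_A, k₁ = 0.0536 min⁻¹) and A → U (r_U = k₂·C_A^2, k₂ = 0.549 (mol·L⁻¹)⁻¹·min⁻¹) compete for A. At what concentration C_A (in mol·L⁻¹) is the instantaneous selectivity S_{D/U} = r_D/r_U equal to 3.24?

S_{D/U} = (k₁/k₂)·C_A⁻¹ ⇒ C_A = (S·k₂/k₁)^(-1).
= (3.24×0.549/0.0536)^(-1) = (33.19)^(-1) = 0.0301 mol·L⁻¹.

0.0301 mol·L⁻¹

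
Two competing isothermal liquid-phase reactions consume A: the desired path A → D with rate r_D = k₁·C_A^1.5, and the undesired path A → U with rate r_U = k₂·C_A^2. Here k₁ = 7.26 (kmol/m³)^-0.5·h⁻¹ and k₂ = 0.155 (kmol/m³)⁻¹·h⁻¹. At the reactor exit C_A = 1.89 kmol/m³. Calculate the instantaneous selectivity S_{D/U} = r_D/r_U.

34.1

S_{D/U} = r_D/r_U = (k₁·C_A^1.5)/(k₂·C_A^2) = (k₁/k₂)·C_A^-0.5.
= (7.26×1.890^1.5) / (0.155×1.890^2) = 18.86/0.5537 = 34.1.
The undesired path is higher order in A, so low C_A (CSTR or dilute feed) favours D.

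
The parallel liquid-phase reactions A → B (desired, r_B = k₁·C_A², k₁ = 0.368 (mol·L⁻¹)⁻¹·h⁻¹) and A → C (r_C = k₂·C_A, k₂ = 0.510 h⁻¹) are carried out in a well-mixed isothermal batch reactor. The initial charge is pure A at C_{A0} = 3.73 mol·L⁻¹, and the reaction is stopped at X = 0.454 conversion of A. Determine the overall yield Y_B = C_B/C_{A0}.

C_A = C_{A0}(1−X) = 2.037 mol·L⁻¹.
Along a PFR/batch, dC_C/dC_A = −r_C/(r_B+r_C) = −k₂/(k₂+k₁·C_A).
Integrating from C_{A0} to C_A: C_C = (0.510/0.368)·ln[(0.510+0.368·3.73)/(0.510+0.368·2.04)] = 1.386·ln(1.883/1.259) = 0.5571 mol·L⁻¹.
Then C_B = (C_{A0}−C_A) − C_C = 1.693 − 0.5571 = 1.136 mol·L⁻¹.
Y_B = C_B/C_{A0} = 1.136/3.73 = 0.305.

0.305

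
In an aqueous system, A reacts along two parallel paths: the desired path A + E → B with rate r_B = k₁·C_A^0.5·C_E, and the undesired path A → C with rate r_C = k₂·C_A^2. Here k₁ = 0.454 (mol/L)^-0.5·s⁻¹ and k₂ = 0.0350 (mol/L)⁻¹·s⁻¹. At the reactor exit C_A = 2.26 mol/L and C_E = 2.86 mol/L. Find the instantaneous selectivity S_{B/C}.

10.9

S_{B/C} = r_B/r_C = (k₁·C_A^0.5·C_E)/(k₂·C_A^2) = (k₁/k₂)·C_A^-1.5·C_E.
= (0.454×2.260^0.5×2.860) / (0.0350×2.260^2) = 1.952/0.1788 = 10.9.
The undesired path is higher order in A, so low C_A (CSTR or dilute feed) favours B.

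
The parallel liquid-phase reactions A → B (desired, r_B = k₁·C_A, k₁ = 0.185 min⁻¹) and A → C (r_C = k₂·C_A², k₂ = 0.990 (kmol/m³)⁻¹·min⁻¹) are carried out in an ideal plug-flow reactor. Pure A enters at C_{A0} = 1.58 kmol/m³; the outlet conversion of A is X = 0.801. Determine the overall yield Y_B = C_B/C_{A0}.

C_A = C_{A0}(1−X) = 0.3144 kmol/m³.
Along a PFR/batch, dC_B/dC_A = −r_B/(r_B+r_C) = −k₁/(k₁+k₂·C_A).
Integrating from C_{A0} to C_A: C_B = (0.185/0.990)·ln[(0.185+0.990·1.58)/(0.185+0.990·0.314)] = 0.1869·ln(1.749/0.4963) = 0.2354 kmol/m³.
Y_B = C_B/C_{A0} = 0.2354/1.58 = 0.149.

0.149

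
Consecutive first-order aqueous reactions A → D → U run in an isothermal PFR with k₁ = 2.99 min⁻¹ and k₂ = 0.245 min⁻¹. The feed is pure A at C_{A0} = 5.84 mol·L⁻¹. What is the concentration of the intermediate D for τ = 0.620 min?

For first-order series with pure A initially, C_D(τ) = k₁C_{A0}/(k₂−k₁)·(e^(−k₁τ) − e^(−k₂τ)).
e^(−k₁τ) = e^(−2.99×0.620) = e^(−1.854) = 0.1566; e^(−k₂τ) = e^(−0.1519) = 0.8591.
C_D = 2.99×5.84/(0.245−2.99) × (0.1566−0.8591) = (-6.361)×(-0.7024) = 4.468 mol·L⁻¹.

4.47 mol·L⁻¹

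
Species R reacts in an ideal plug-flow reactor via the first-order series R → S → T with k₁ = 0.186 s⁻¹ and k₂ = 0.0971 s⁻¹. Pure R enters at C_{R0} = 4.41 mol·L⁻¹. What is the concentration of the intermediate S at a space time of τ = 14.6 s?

1.62 mol·L⁻¹

The intermediate concentration in a first-order A→B→C sequence is C_S = k₁C_{R0}(e^(−k₁τ) − e^(−k₂τ))/(k₂−k₁).
e^(−k₁τ) = e^(−0.186×14.6) = e^(−2.716) = 0.06617; e^(−k₂τ) = e^(−1.418) = 0.2423.
C_S = 0.186×4.41/(0.0971−0.186) × (0.06617−0.2423) = (-9.227)×(-0.1761) = 1.625 mol·L⁻¹.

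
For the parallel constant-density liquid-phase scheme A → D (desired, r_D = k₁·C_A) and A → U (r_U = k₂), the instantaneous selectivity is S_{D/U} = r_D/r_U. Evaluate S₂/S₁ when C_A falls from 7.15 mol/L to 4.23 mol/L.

0.592

S_{D/U} = (k₁/k₂)·C_A, so S₂/S₁ = (C_{A,2}/C_{A,1}).
= 4.23/7.15 = 0.592.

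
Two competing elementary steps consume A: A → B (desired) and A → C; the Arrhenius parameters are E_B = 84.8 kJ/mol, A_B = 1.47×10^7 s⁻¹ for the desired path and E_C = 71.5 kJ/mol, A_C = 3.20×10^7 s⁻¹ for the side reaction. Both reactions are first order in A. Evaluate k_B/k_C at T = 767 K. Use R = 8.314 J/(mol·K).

0.0571

k_B/k_C = (A_B/A_C)·exp[−(E_B−E_C)/(RT)] = (A_B/A_C)·exp[(E_C−E_B)/(RT)].
(E_C−E_B)/(RT) = (71.5−84.8)×10³/(8.314×767) = -13300/6377 = -2.086.
k_B/k_C = (1.47×10^7/3.20×10^7)·exp(-2.086) = 0.4594 × 0.1242 = 0.0571.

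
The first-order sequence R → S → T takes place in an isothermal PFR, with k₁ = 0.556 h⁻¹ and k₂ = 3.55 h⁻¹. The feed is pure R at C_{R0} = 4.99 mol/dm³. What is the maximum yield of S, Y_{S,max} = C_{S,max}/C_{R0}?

Evaluating C_S at τ_opt = ln(k₂/k₁)/(k₂−k₁) gives C_{S,max}/C_{R0} = (k₁/k₂)^[k₂/(k₂−k₁)].
= (0.556/3.55)^(3.55/(3.55−0.556)) = (0.1566)^(1.186) = 0.1110.

0.111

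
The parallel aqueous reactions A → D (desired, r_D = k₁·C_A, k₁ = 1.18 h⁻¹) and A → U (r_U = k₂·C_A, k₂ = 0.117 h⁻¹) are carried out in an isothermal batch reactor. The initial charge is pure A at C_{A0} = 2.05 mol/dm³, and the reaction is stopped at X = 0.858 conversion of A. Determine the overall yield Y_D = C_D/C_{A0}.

0.781

C_A = C_{A0}(1−X) = 0.2911 mol/dm³.
Both paths are first order in A, so the instantaneous fraction to D is constant: dC_D/d(−C_A) = k₁/(k₁+k₂) = 0.9098.
C_D = 0.9098·(C_{A0}−C_A) = 0.9098×1.759 = 1.60 mol/dm³.
Y_D = C_D/C_{A0} = 1.600/2.05 = 0.781.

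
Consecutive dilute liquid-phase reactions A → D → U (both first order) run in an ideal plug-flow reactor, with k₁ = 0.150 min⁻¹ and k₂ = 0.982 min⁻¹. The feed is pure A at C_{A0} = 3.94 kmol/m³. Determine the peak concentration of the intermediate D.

0.429 kmol/m³

For a first-order series the maximum intermediate yield is C_{D,max}/C_{A0} = (k₁/k₂)^[k₂/(k₂−k₁)].
= (0.150/0.982)^(0.982/(0.982−0.150)) = (0.1527)^(1.180) = 0.1089.
C_{D,max} = 0.1089×3.94 = 0.429 kmol/m³.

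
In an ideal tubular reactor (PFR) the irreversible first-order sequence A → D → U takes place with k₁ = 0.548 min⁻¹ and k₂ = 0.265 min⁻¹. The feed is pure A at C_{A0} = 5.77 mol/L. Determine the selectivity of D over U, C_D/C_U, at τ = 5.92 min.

Solving the coupled first-order balances gives C_D(τ) = [k₁/(k₂−k₁)]·C_{A0}·(e^(−k₁τ) − e^(−k₂τ)).
e^(−k₁τ) = e^(−0.548×5.92) = e^(−3.244) = 0.03900; e^(−k₂τ) = e^(−1.569) = 0.2083.
C_D = 0.548×5.77/(0.265−0.548) × (0.03900−0.2083) = (-11.17)×(-0.1693) = 1.892 mol/L.
C_A = C_{A0}e^(−k₁τ) = 0.2250 mol/L, so C_U = C_{A0}−C_A−C_D = 3.653 mol/L; C_D/C_U = 0.518.

0.518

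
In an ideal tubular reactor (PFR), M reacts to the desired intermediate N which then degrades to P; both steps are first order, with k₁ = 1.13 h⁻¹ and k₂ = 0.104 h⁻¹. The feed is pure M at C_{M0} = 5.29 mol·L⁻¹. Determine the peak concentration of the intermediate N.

For a first-order series the maximum intermediate yield is C_{N,max}/C_{M0} = (k₁/k₂)^[k₂/(k₂−k₁)].
= (1.13/0.104)^(0.104/(0.104−1.13)) = (10.87)^(-0.1014) = 0.7852.
C_{N,max} = 0.7852×5.29 = 4.15 mol·L⁻¹.

4.15 mol·L⁻¹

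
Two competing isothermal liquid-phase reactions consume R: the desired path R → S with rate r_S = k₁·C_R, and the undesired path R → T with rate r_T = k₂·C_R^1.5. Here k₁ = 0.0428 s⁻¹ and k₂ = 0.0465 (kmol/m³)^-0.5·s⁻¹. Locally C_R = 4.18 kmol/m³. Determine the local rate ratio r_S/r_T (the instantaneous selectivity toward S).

S_{S/T} = r_S/r_T = (k₁·C_R)/(k₂·C_R^1.5) = (k₁/k₂)·C_R^-0.5.
= (0.0428×4.180) / (0.0465×4.180^1.5) = 0.1789/0.3974 = 0.450.
The undesired path is higher order in R, so low C_R (CSTR or dilute feed) favours S.

0.450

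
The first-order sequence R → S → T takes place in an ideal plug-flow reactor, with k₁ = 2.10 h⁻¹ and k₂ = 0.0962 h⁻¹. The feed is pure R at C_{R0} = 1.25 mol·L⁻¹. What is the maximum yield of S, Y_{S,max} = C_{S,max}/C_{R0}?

0.862

Evaluating C_S at τ_opt = ln(k₂/k₁)/(k₂−k₁) gives C_{S,max}/C_{R0} = (k₁/k₂)^[k₂/(k₂−k₁)].
= (2.10/0.0962)^(0.0962/(0.0962−2.10)) = (21.83)^(-0.04801) = 0.8624.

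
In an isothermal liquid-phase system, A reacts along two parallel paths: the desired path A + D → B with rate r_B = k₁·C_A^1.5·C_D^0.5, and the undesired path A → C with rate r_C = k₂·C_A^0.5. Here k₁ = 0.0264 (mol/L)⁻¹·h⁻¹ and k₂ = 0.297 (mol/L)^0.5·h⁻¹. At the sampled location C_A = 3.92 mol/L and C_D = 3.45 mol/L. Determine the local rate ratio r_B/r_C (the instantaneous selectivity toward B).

0.647

S_{B/C} = r_B/r_C = (k₁·C_A^1.5·C_D^0.5)/(k₂·C_A^0.5) = (k₁/k₂)·C_A·C_D^0.5.
= (0.0264×3.920^1.5×3.450^0.5) / (0.297×3.920^0.5) = 0.3806/0.5880 = 0.647.
Since the desired path is higher order in A, keeping C_A high (PFR or concentrated feed) favours B.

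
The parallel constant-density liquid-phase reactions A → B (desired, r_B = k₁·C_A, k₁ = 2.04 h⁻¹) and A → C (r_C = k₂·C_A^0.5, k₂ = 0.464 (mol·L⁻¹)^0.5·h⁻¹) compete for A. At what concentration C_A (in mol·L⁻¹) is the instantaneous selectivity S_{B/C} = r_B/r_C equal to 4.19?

0.908 mol·L⁻¹

S_{B/C} = (k₁/k₂)·C_A^0.5 ⇒ C_A = (S·k₂/k₁)^(2).
= (4.19×0.464/2.04)^(2) = (0.9530)^(2) = 0.908 mol·L⁻¹.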